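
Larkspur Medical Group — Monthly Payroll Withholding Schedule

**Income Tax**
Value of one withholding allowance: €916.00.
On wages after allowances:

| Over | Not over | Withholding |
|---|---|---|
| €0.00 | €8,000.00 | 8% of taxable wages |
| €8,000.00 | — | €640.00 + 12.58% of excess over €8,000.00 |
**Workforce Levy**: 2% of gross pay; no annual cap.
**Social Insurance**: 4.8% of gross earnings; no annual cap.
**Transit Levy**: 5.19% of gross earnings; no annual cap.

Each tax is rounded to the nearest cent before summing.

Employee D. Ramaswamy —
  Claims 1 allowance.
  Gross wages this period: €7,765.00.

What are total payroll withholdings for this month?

€1,478.94

Income Tax: taxable = €7,765.00 − 1×€916.00 = €6,849.00
  8% × €6,849.00 = €547.92
Workforce Levy: 2% × €7,765.00 = €155.30
Social Insurance: 4.8% × €7,765.00 = €372.72
Transit Levy: 5.19% × €7,765.00 = €403.00
Total: €547.92 + €155.30 + €372.72 + €403.00 = €1,478.94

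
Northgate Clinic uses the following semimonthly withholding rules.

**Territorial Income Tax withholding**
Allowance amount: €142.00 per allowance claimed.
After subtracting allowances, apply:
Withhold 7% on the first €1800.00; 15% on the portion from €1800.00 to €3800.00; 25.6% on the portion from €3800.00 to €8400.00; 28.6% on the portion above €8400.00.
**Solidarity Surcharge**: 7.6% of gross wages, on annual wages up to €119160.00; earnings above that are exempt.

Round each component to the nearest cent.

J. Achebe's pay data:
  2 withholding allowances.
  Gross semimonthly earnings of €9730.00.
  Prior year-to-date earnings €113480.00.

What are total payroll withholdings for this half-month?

Territorial Income Tax: taxable = €9730.00 − 2×€142.00 = €9446.00
  €1603.60 + 28.6% × (€9446.00 − €8400.00) = €1603.60 + 28.6% × €1046.00 = €1902.76
Solidarity Surcharge: cap €119160.00 − YTD €113480.00 = €5680.00 subject; 7.6% × €5680.00 = €431.68
Total: €1902.76 + €431.68 = €2334.44

€2334.44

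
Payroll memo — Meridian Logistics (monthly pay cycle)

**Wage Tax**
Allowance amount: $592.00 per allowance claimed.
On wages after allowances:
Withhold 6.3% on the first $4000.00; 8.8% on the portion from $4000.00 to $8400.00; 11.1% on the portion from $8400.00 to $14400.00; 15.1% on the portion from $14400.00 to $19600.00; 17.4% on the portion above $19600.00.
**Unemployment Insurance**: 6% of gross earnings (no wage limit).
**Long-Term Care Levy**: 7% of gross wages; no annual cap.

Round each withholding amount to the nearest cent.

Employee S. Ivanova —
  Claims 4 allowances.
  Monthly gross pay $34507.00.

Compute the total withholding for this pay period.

$8758.10

Wage Tax: taxable = $34507.00 − 4×$592.00 = $32139.00
  $2090.40 + 17.4% × ($32139.00 − $19600.00) = $2090.40 + 17.4% × $12539.00 = $4272.19
Unemployment Insurance: 6% × $34507.00 = $2070.42
Long-Term Care Levy: 7% × $34507.00 = $2415.49
Total: $4272.19 + $2070.42 + $2415.49 = $8758.10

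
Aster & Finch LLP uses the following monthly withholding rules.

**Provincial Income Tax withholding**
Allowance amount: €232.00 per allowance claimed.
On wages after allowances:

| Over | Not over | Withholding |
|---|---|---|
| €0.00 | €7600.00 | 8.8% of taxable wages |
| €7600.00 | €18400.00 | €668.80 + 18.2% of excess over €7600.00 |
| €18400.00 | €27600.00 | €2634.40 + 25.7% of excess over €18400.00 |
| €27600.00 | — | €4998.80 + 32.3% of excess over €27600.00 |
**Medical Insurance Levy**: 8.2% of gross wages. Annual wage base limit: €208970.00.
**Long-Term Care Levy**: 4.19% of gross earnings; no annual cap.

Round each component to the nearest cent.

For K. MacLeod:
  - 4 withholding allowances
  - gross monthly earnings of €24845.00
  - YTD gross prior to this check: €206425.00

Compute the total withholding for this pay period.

Provincial Income Tax: taxable = €24845.00 − 4×€232.00 = €23917.00
  €2634.40 + 25.7% × (€23917.00 − €18400.00) = €2634.40 + 25.7% × €5517.00 = €4052.27
Medical Insurance Levy: cap €208970.00 − YTD €206425.00 = €2545.00 subject; 8.2% × €2545.00 = €208.69
Long-Term Care Levy: 4.19% × €24845.00 = €1041.01
Total: €4052.27 + €208.69 + €1041.01 = €5301.97

€5301.97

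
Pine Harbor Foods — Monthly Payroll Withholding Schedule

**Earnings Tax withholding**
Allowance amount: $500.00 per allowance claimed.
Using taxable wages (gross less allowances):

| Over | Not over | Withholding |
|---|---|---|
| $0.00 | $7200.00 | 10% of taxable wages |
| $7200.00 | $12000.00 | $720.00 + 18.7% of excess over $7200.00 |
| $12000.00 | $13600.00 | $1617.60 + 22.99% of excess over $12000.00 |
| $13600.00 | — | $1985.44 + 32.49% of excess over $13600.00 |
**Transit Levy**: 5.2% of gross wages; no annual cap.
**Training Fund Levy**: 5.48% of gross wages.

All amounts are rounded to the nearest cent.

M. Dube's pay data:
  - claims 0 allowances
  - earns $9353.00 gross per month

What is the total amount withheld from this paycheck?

$2121.51

Earnings Tax: taxable = $9353.00
  $720.00 + 18.7% × ($9353.00 − $7200.00) = $720.00 + 18.7% × $2153.00 = $1122.61
Transit Levy: 5.2% × $9353.00 = $486.36
Training Fund Levy: 5.48% × $9353.00 = $512.54
Total: $1122.61 + $486.36 + $512.54 = $2121.51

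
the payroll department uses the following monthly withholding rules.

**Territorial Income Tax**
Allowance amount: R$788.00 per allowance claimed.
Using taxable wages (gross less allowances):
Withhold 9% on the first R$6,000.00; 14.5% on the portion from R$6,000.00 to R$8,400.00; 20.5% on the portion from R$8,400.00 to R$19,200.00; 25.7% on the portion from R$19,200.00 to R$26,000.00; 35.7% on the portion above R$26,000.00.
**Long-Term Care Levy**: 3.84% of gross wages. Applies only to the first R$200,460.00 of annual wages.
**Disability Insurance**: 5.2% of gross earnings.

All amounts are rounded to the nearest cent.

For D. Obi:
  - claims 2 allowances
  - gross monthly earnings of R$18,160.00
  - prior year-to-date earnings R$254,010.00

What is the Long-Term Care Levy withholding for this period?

R$0.00

Long-Term Care Levy: YTD R$254,010.00 ≥ cap R$200,460.00 → R$0.00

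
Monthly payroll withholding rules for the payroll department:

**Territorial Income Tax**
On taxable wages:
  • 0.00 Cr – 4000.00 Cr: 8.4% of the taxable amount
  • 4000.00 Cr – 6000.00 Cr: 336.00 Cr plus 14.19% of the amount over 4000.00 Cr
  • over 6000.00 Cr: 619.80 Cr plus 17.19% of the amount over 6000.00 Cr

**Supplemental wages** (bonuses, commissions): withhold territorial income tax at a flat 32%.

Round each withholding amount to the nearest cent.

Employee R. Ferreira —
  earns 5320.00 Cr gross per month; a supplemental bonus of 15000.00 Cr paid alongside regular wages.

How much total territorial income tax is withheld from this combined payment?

Territorial Income Tax: taxable = 5320.00 Cr
  336.00 Cr + 14.19% × (5320.00 Cr − 4000.00 Cr) = 336.00 Cr + 14.19% × 1320.00 Cr = 523.31 Cr
Supplemental (32% flat on bonus): 32% × 15000.00 Cr = 4800.00 Cr
Total territorial income tax: 523.31 Cr + 4800.00 Cr = 5323.31 Cr

5323.31 Cr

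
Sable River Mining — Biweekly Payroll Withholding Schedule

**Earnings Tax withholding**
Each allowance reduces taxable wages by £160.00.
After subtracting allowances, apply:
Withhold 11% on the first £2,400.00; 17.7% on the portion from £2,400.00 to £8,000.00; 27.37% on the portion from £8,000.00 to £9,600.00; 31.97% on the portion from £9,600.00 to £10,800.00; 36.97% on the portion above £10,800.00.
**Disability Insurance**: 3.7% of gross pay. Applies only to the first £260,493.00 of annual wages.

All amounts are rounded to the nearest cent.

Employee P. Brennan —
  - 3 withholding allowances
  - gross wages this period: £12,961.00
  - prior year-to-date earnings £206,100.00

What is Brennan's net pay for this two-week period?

Earnings Tax: taxable = £12,961.00 − 3×£160.00 = £12,481.00
  £2,076.76 + 36.97% × (£12,481.00 − £10,800.00) = £2,076.76 + 36.97% × £1,681.00 = £2,698.23
Disability Insurance: 3.7% × £12,961.00 = £479.56
Total withheld: £2,698.23 + £479.56 = £3,177.79
Net pay: £12,961.00 − £3,177.79 = £9,783.21

£9,783.21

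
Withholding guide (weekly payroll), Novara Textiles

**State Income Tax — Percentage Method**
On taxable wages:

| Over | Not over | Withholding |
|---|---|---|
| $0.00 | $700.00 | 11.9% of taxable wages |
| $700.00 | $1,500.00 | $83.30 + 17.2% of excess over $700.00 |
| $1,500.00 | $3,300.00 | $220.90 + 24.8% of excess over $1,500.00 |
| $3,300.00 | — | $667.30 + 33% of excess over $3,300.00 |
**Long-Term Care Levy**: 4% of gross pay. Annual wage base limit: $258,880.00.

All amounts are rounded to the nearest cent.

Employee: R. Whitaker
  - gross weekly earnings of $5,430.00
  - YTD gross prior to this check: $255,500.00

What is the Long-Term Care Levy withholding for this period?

$135.20

Long-Term Care Levy: cap $258,880.00 − YTD $255,500.00 = $3,380.00 subject; 4% × $3,380.00 = $135.20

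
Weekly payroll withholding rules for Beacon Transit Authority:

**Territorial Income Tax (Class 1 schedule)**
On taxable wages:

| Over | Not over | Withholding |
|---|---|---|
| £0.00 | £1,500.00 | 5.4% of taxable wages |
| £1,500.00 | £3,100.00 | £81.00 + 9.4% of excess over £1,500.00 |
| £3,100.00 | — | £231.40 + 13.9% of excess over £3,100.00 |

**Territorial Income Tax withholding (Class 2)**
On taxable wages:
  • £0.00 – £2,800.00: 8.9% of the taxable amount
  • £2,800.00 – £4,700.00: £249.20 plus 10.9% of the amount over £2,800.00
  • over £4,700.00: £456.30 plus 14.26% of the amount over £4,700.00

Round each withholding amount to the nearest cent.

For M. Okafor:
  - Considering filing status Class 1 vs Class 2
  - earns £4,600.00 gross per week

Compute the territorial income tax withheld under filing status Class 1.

£439.90

Territorial Income Tax (Class 1): taxable = £4,600.00
  £231.40 + 13.9% × (£4,600.00 − £3,100.00) = £231.40 + 13.9% × £1,500.00 = £439.90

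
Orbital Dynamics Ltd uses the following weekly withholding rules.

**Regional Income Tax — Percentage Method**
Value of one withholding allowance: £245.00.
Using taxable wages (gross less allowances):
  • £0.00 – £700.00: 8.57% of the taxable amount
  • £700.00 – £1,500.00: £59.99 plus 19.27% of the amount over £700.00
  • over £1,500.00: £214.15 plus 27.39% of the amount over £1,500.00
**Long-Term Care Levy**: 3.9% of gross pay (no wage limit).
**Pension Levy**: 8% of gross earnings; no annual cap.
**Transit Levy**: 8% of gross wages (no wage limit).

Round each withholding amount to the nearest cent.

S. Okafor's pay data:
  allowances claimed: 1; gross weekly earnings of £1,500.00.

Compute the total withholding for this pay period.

£465.44

Regional Income Tax: taxable = £1,500.00 − 1×£245.00 = £1,255.00
  £59.99 + 19.27% × (£1,255.00 − £700.00) = £59.99 + 19.27% × £555.00 = £166.94
Long-Term Care Levy: 3.9% × £1,500.00 = £58.50
Pension Levy: 8% × £1,500.00 = £120.00
Transit Levy: 8% × £1,500.00 = £120.00
Total: £166.94 + £58.50 + £120.00 + £120.00 = £465.44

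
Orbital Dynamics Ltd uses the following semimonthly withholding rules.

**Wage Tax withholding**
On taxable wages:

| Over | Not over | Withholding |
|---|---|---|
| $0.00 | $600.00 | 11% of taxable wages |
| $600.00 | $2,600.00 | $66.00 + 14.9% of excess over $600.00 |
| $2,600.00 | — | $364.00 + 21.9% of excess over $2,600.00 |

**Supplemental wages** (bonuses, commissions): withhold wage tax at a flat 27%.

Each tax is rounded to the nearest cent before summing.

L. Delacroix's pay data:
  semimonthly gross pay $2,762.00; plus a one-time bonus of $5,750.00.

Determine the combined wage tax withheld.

$1,951.98

Wage Tax: taxable = $2,762.00
  $364.00 + 21.9% × ($2,762.00 − $2,600.00) = $364.00 + 21.9% × $162.00 = $399.48
Supplemental (27% flat on bonus): 27% × $5,750.00 = $1,552.50
Total wage tax: $399.48 + $1,552.50 = $1,951.98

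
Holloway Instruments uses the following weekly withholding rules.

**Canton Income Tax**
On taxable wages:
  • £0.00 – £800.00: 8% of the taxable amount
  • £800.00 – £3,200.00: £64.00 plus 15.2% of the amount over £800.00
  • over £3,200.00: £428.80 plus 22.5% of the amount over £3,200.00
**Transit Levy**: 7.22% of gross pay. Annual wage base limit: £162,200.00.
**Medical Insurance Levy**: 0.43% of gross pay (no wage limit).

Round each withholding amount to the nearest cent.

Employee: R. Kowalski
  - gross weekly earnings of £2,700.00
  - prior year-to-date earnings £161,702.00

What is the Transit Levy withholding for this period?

Transit Levy: cap £162,200.00 − YTD £161,702.00 = £498.00 subject; 7.22% × £498.00 = £35.96

£35.96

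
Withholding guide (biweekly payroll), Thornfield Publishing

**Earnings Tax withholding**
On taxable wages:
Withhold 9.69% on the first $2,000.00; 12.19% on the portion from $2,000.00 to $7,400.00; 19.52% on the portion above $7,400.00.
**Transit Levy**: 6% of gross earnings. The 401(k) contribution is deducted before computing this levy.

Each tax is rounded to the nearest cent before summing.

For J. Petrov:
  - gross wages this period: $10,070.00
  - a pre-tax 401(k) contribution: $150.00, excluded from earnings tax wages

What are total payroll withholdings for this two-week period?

Earnings Tax: taxable = $10,070.00 − $150.00 = $9,920.00
  $852.06 + 19.52% × ($9,920.00 − $7,400.00) = $852.06 + 19.52% × $2,520.00 = $1,343.96
Transit Levy: 6% × $9,920.00 = $595.20
Total: $1,343.96 + $595.20 = $1,939.16

$1,939.16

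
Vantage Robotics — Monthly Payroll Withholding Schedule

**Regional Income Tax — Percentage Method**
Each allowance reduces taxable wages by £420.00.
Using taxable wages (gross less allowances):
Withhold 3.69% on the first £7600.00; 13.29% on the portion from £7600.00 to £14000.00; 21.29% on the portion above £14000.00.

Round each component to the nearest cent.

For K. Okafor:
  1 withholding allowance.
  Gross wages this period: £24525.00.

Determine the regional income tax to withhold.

Regional Income Tax: taxable = £24525.00 − 1×£420.00 = £24105.00
  £1131.00 + 21.29% × (£24105.00 − £14000.00) = £1131.00 + 21.29% × £10105.00 = £3282.35

£3282.35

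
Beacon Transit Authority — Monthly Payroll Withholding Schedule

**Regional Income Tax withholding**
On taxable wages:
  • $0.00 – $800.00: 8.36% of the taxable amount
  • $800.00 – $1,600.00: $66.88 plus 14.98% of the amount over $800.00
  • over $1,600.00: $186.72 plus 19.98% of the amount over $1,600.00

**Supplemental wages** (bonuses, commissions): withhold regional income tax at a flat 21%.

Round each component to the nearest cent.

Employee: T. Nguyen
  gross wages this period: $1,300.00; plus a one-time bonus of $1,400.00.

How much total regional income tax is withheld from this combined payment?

Regional Income Tax: taxable = $1,300.00
  $66.88 + 14.98% × ($1,300.00 − $800.00) = $66.88 + 14.98% × $500.00 = $141.78
Supplemental (21% flat on bonus): 21% × $1,400.00 = $294.00
Total regional income tax: $141.78 + $294.00 = $435.78

$435.78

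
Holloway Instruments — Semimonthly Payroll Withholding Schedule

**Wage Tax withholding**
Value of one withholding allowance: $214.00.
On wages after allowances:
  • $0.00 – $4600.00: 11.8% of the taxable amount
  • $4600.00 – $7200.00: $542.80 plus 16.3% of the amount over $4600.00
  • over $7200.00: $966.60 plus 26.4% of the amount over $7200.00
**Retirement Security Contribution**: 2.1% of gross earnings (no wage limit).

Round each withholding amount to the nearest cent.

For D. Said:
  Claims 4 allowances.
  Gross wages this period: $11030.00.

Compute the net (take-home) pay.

Wage Tax: taxable = $11030.00 − 4×$214.00 = $10174.00
  $966.60 + 26.4% × ($10174.00 − $7200.00) = $966.60 + 26.4% × $2974.00 = $1751.74
Retirement Security Contribution: 2.1% × $11030.00 = $231.63
Total withheld: $1751.74 + $231.63 = $1983.37
Net pay: $11030.00 − $1983.37 = $9046.63

$9046.63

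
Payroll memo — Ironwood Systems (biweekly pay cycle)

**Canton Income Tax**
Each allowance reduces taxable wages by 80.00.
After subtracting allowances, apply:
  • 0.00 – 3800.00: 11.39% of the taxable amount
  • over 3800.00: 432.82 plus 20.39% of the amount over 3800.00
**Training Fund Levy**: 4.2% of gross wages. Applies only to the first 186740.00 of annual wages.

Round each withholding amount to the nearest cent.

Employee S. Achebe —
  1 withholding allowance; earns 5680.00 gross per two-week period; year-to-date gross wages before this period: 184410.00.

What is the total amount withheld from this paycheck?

897.70

Canton Income Tax: taxable = 5680.00 − 1×80.00 = 5600.00
  432.82 + 20.39% × (5600.00 − 3800.00) = 432.82 + 20.39% × 1800.00 = 799.84
Training Fund Levy: cap 186740.00 − YTD 184410.00 = 2330.00 subject; 4.2% × 2330.00 = 97.86
Total: 799.84 + 97.86 = 897.70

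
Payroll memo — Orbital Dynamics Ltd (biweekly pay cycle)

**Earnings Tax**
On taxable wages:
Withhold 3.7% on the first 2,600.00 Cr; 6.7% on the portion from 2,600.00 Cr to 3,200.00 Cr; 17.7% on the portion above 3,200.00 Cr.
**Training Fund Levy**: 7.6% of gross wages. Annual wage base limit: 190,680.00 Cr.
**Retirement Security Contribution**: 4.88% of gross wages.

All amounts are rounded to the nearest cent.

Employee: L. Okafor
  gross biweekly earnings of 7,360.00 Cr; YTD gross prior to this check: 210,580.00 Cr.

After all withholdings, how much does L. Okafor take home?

6,128.11 Cr

Earnings Tax: taxable = 7,360.00 Cr
  136.40 Cr + 17.7% × (7,360.00 Cr − 3,200.00 Cr) = 136.40 Cr + 17.7% × 4,160.00 Cr = 872.72 Cr
Training Fund Levy: YTD 210,580.00 Cr ≥ cap 190,680.00 Cr → 0.00 Cr
Retirement Security Contribution: 4.88% × 7,360.00 Cr = 359.17 Cr
Total withheld: 872.72 Cr + 0.00 Cr + 359.17 Cr = 1,231.89 Cr
Net pay: 7,360.00 Cr − 1,231.89 Cr = 6,128.11 Cr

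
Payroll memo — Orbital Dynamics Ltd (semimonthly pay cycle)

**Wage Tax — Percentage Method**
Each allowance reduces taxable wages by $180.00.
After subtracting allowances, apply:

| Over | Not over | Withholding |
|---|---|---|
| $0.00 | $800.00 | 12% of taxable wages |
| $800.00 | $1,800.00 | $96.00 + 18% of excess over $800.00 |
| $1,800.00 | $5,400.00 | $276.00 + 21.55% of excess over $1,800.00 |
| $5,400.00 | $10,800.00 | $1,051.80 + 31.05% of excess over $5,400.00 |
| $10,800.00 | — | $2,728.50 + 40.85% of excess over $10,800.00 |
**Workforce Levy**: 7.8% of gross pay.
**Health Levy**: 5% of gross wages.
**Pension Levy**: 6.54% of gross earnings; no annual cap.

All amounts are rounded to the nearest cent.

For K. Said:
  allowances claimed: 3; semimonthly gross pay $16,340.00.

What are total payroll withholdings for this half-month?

$7,931.16

Wage Tax: taxable = $16,340.00 − 3×$180.00 = $15,800.00
  $2,728.50 + 40.85% × ($15,800.00 − $10,800.00) = $2,728.50 + 40.85% × $5,000.00 = $4,771.00
Workforce Levy: 7.8% × $16,340.00 = $1,274.52
Health Levy: 5% × $16,340.00 = $817.00
Pension Levy: 6.54% × $16,340.00 = $1,068.64
Total: $4,771.00 + $1,274.52 + $817.00 + $1,068.64 = $7,931.16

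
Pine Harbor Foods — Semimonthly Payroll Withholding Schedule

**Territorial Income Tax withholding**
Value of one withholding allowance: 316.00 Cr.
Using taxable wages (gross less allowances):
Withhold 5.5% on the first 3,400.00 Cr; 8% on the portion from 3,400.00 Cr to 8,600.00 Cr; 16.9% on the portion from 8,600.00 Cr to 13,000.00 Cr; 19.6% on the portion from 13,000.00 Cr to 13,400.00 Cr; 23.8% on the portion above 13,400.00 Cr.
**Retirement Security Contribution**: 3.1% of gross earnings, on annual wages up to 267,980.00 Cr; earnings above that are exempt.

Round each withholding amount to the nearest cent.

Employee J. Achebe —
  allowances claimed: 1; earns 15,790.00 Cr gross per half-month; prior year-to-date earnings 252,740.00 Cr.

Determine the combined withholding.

2,391.05 Cr

Territorial Income Tax: taxable = 15,790.00 Cr − 1×316.00 Cr = 15,474.00 Cr
  1,425.00 Cr + 23.8% × (15,474.00 Cr − 13,400.00 Cr) = 1,425.00 Cr + 23.8% × 2,074.00 Cr = 1,918.61 Cr
Retirement Security Contribution: cap 267,980.00 Cr − YTD 252,740.00 Cr = 15,240.00 Cr subject; 3.1% × 15,240.00 Cr = 472.44 Cr
Total: 1,918.61 Cr + 472.44 Cr = 2,391.05 Cr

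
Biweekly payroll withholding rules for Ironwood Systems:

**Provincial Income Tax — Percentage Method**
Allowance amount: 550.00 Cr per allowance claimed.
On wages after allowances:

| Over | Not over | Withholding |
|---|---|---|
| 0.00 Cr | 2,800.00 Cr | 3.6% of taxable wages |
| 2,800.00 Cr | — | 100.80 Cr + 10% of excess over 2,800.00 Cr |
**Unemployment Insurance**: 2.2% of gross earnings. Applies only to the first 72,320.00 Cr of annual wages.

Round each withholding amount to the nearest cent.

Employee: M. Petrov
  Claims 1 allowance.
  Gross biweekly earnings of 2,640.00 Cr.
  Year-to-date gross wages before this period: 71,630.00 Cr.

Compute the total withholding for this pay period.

90.42 Cr

Provincial Income Tax: taxable = 2,640.00 Cr − 1×550.00 Cr = 2,090.00 Cr
  3.6% × 2,090.00 Cr = 75.24 Cr
Unemployment Insurance: cap 72,320.00 Cr − YTD 71,630.00 Cr = 690.00 Cr subject; 2.2% × 690.00 Cr = 15.18 Cr
Total: 75.24 Cr + 15.18 Cr = 90.42 Cr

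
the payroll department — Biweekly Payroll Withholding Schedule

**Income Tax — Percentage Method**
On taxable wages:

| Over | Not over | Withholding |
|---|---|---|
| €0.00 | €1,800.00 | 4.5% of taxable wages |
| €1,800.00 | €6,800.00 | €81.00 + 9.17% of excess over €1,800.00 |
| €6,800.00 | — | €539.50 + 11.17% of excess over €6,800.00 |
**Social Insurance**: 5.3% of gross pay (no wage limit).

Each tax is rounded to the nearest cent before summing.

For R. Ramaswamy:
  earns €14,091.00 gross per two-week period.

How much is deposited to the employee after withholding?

Income Tax: taxable = €14,091.00
  €539.50 + 11.17% × (€14,091.00 − €6,800.00) = €539.50 + 11.17% × €7,291.00 = €1,353.90
Social Insurance: 5.3% × €14,091.00 = €746.82
Total withheld: €1,353.90 + €746.82 = €2,100.72
Net pay: €14,091.00 − €2,100.72 = €11,990.28

€11,990.28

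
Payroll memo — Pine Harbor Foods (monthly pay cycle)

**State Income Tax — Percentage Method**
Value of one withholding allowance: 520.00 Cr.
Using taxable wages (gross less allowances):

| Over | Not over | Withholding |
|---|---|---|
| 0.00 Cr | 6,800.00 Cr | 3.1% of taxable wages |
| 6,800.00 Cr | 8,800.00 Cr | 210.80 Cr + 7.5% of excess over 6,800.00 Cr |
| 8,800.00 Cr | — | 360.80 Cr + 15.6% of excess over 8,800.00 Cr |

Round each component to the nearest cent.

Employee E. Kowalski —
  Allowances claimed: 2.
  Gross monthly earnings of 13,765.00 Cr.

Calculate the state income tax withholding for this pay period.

973.10 Cr

State Income Tax: taxable = 13,765.00 Cr − 2×520.00 Cr = 12,725.00 Cr
  360.80 Cr + 15.6% × (12,725.00 Cr − 8,800.00 Cr) = 360.80 Cr + 15.6% × 3,925.00 Cr = 973.10 Cr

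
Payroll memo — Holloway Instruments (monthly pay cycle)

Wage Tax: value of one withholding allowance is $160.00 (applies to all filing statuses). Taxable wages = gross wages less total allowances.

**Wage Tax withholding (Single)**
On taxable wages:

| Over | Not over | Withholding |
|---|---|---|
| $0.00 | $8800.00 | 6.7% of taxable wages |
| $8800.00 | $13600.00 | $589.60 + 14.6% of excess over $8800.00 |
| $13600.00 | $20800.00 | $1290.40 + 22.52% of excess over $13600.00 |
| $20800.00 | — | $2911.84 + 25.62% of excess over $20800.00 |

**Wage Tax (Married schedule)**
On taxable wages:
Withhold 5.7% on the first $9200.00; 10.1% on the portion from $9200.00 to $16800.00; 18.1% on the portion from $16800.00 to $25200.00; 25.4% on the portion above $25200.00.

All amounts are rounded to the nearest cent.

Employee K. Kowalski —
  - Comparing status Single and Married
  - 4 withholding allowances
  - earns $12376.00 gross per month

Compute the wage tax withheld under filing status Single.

Wage Tax (Single): taxable = $12376.00 − 4×$160.00 = $11736.00
  $589.60 + 14.6% × ($11736.00 − $8800.00) = $589.60 + 14.6% × $2936.00 = $1018.26

$1018.26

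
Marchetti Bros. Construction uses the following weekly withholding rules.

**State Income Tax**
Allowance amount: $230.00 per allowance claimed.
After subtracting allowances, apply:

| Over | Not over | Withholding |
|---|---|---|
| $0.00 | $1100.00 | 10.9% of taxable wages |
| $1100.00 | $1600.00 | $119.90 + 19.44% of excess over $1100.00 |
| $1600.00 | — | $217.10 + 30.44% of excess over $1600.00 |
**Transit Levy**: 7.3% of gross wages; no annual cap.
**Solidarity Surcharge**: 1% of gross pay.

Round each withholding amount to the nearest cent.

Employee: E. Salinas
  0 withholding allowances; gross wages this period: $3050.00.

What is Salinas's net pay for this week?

$2138.37

State Income Tax: taxable = $3050.00
  $217.10 + 30.44% × ($3050.00 − $1600.00) = $217.10 + 30.44% × $1450.00 = $658.48
Transit Levy: 7.3% × $3050.00 = $222.65
Solidarity Surcharge: 1% × $3050.00 = $30.50
Total withheld: $658.48 + $222.65 + $30.50 = $911.63
Net pay: $3050.00 − $911.63 = $2138.37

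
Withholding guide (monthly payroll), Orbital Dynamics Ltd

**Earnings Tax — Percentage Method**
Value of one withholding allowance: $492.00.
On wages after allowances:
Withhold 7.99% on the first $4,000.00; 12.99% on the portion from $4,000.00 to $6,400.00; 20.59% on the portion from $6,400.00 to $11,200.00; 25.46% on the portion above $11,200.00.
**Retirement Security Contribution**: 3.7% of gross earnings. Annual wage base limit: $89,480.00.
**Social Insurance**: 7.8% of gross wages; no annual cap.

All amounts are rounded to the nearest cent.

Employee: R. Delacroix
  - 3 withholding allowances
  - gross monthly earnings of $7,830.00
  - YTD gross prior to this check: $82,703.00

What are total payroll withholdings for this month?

$1,486.87

Earnings Tax: taxable = $7,830.00 − 3×$492.00 = $6,354.00
  $319.60 + 12.99% × ($6,354.00 − $4,000.00) = $319.60 + 12.99% × $2,354.00 = $625.38
Retirement Security Contribution: cap $89,480.00 − YTD $82,703.00 = $6,777.00 subject; 3.7% × $6,777.00 = $250.75
Social Insurance: 7.8% × $7,830.00 = $610.74
Total: $625.38 + $250.75 + $610.74 = $1,486.87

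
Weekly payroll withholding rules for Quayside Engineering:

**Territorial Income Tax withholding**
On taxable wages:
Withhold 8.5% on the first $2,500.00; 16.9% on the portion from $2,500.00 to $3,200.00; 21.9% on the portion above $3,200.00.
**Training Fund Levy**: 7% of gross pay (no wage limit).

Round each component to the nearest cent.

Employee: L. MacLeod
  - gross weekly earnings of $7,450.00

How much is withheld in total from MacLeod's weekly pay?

Territorial Income Tax: taxable = $7,450.00
  $330.80 + 21.9% × ($7,450.00 − $3,200.00) = $330.80 + 21.9% × $4,250.00 = $1,261.55
Training Fund Levy: 7% × $7,450.00 = $521.50
Total: $1,261.55 + $521.50 = $1,783.05

$1,783.05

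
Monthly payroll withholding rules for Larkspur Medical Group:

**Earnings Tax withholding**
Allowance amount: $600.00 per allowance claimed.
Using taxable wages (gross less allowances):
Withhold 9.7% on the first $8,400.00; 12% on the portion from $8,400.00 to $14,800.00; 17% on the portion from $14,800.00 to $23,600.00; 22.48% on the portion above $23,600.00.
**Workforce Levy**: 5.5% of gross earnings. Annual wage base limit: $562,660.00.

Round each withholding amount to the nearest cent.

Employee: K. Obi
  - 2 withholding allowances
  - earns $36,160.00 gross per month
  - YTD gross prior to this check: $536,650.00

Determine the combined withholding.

Earnings Tax: taxable = $36,160.00 − 2×$600.00 = $34,960.00
  $3,078.80 + 22.48% × ($34,960.00 − $23,600.00) = $3,078.80 + 22.48% × $11,360.00 = $5,632.53
Workforce Levy: cap $562,660.00 − YTD $536,650.00 = $26,010.00 subject; 5.5% × $26,010.00 = $1,430.55
Total: $5,632.53 + $1,430.55 = $7,063.08

$7,063.08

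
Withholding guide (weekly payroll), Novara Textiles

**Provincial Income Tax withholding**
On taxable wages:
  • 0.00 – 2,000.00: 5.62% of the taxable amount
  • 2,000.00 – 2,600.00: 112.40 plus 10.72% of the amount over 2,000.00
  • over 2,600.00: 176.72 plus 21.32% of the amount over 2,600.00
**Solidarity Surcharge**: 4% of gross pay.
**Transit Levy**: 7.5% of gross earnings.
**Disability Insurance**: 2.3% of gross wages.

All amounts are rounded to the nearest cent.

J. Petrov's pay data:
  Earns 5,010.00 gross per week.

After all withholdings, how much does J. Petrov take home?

Provincial Income Tax: taxable = 5,010.00
  176.72 + 21.32% × (5,010.00 − 2,600.00) = 176.72 + 21.32% × 2,410.00 = 690.53
Solidarity Surcharge: 4% × 5,010.00 = 200.40
Transit Levy: 7.5% × 5,010.00 = 375.75
Disability Insurance: 2.3% × 5,010.00 = 115.23
Total withheld: 690.53 + 200.40 + 375.75 + 115.23 = 1,381.91
Net pay: 5,010.00 − 1,381.91 = 3,628.09

3,628.09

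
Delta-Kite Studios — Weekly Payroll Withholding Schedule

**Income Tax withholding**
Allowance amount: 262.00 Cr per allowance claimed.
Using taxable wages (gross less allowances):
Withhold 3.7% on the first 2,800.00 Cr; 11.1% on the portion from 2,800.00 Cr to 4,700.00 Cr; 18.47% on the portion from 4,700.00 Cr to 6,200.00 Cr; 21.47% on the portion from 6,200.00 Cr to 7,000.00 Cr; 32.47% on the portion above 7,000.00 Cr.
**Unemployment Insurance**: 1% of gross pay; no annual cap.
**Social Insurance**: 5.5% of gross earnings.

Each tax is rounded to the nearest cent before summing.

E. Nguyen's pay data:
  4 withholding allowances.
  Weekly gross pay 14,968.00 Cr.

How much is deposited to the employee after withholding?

10,984.85 Cr

Income Tax: taxable = 14,968.00 Cr − 4×262.00 Cr = 13,920.00 Cr
  763.31 Cr + 32.47% × (13,920.00 Cr − 7,000.00 Cr) = 763.31 Cr + 32.47% × 6,920.00 Cr = 3,010.23 Cr
Unemployment Insurance: 1% × 14,968.00 Cr = 149.68 Cr
Social Insurance: 5.5% × 14,968.00 Cr = 823.24 Cr
Total withheld: 3,010.23 Cr + 149.68 Cr + 823.24 Cr = 3,983.15 Cr
Net pay: 14,968.00 Cr − 3,983.15 Cr = 10,984.85 Cr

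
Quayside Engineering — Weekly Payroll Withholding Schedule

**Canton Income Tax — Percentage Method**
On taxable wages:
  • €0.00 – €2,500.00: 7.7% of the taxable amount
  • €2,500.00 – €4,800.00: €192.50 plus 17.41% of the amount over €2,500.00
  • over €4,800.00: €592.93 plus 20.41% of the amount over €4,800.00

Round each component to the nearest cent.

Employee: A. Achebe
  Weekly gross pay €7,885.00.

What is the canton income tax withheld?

Canton Income Tax: taxable = €7,885.00
  €592.93 + 20.41% × (€7,885.00 − €4,800.00) = €592.93 + 20.41% × €3,085.00 = €1,222.58

€1,222.58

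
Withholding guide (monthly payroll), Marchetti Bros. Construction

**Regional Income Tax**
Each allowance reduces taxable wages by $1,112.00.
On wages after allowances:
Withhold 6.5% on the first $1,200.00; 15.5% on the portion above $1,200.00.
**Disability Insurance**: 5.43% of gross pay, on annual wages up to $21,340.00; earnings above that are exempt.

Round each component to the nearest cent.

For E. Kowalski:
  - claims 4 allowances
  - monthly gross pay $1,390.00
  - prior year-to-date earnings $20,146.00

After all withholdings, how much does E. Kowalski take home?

Regional Income Tax: taxable = $1,390.00 − 4×$1,112.00 = $-3,058.00
  Taxable ≤ 0 → $0.00
Disability Insurance: cap $21,340.00 − YTD $20,146.00 = $1,194.00 subject; 5.43% × $1,194.00 = $64.83
Total withheld: $0.00 + $64.83 = $64.83
Net pay: $1,390.00 − $64.83 = $1,325.17

$1,325.17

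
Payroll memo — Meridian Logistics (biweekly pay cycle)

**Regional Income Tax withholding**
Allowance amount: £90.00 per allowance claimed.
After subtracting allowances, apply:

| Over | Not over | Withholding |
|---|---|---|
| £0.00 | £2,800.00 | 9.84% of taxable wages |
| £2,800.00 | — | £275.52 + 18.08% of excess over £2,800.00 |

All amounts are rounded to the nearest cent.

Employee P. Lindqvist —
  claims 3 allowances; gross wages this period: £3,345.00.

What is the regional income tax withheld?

£325.24

Regional Income Tax: taxable = £3,345.00 − 3×£90.00 = £3,075.00
  £275.52 + 18.08% × (£3,075.00 − £2,800.00) = £275.52 + 18.08% × £275.00 = £325.24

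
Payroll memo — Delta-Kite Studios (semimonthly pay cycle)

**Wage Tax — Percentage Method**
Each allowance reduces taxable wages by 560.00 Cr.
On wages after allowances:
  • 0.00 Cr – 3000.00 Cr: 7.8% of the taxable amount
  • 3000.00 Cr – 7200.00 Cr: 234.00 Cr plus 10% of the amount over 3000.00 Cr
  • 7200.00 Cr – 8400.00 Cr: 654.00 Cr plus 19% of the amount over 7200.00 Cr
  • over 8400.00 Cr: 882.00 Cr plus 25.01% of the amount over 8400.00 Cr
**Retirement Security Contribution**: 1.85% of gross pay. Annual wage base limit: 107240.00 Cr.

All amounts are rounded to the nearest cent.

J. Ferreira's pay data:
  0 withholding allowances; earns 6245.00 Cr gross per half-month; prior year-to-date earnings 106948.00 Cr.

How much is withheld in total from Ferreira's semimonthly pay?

563.90 Cr

Wage Tax: taxable = 6245.00 Cr
  234.00 Cr + 10% × (6245.00 Cr − 3000.00 Cr) = 234.00 Cr + 10% × 3245.00 Cr = 558.50 Cr
Retirement Security Contribution: cap 107240.00 Cr − YTD 106948.00 Cr = 292.00 Cr subject; 1.85% × 292.00 Cr = 5.40 Cr
Total: 558.50 Cr + 5.40 Cr = 563.90 Cr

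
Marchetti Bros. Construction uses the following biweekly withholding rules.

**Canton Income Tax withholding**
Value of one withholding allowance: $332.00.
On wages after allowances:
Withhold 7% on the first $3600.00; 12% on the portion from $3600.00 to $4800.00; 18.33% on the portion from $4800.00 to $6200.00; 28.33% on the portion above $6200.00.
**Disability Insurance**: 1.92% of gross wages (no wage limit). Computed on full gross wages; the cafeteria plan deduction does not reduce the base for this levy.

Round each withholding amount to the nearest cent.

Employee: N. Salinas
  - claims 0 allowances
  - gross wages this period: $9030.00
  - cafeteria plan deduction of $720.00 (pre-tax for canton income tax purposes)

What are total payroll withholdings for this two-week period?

$1423.76

Canton Income Tax: taxable = $9030.00 − $720.00 = $8310.00
  $652.62 + 28.33% × ($8310.00 − $6200.00) = $652.62 + 28.33% × $2110.00 = $1250.38
Disability Insurance: 1.92% × $9030.00 = $173.38
Total: $1250.38 + $173.38 = $1423.76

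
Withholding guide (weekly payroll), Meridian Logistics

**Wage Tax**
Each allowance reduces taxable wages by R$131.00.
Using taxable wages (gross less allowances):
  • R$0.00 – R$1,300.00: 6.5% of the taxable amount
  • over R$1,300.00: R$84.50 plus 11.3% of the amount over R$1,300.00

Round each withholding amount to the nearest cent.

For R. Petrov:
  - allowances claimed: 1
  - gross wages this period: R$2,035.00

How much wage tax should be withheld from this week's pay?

R$152.75

Wage Tax: taxable = R$2,035.00 − 1×R$131.00 = R$1,904.00
  R$84.50 + 11.3% × (R$1,904.00 − R$1,300.00) = R$84.50 + 11.3% × R$604.00 = R$152.75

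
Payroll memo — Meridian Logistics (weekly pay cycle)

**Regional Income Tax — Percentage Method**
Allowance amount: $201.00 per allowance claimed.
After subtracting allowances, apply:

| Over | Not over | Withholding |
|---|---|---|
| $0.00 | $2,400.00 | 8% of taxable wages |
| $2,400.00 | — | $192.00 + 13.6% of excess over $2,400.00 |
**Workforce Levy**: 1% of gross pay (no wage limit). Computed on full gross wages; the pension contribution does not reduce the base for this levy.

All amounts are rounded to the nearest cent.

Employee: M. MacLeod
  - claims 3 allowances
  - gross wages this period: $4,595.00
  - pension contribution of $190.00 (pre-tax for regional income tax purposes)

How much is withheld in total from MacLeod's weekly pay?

$428.62

Regional Income Tax: taxable = $4,595.00 − $190.00 − 3×$201.00 = $3,802.00
  $192.00 + 13.6% × ($3,802.00 − $2,400.00) = $192.00 + 13.6% × $1,402.00 = $382.67
Workforce Levy: 1% × $4,595.00 = $45.95
Total: $382.67 + $45.95 = $428.62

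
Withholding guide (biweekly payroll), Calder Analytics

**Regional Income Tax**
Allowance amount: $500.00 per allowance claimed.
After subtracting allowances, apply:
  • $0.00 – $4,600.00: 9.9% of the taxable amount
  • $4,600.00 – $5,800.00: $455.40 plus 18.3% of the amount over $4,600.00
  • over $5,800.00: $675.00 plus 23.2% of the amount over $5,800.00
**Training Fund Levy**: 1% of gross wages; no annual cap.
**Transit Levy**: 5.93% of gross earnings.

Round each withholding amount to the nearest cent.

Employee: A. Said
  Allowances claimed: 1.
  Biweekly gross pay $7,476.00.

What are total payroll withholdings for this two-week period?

Regional Income Tax: taxable = $7,476.00 − 1×$500.00 = $6,976.00
  $675.00 + 23.2% × ($6,976.00 − $5,800.00) = $675.00 + 23.2% × $1,176.00 = $947.83
Training Fund Levy: 1% × $7,476.00 = $74.76
Transit Levy: 5.93% × $7,476.00 = $443.33
Total: $947.83 + $74.76 + $443.33 = $1,465.92

$1,465.92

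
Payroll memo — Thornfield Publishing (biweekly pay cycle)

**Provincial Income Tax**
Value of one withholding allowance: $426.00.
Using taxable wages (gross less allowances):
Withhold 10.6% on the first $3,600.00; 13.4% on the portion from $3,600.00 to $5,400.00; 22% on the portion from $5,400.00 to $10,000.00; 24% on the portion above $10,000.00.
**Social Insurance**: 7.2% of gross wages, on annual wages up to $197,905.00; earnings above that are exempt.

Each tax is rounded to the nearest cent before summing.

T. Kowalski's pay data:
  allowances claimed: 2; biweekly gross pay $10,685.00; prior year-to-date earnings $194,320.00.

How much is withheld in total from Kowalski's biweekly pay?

Provincial Income Tax: taxable = $10,685.00 − 2×$426.00 = $9,833.00
  $622.80 + 22% × ($9,833.00 − $5,400.00) = $622.80 + 22% × $4,433.00 = $1,598.06
Social Insurance: cap $197,905.00 − YTD $194,320.00 = $3,585.00 subject; 7.2% × $3,585.00 = $258.12
Total: $1,598.06 + $258.12 = $1,856.18

$1,856.18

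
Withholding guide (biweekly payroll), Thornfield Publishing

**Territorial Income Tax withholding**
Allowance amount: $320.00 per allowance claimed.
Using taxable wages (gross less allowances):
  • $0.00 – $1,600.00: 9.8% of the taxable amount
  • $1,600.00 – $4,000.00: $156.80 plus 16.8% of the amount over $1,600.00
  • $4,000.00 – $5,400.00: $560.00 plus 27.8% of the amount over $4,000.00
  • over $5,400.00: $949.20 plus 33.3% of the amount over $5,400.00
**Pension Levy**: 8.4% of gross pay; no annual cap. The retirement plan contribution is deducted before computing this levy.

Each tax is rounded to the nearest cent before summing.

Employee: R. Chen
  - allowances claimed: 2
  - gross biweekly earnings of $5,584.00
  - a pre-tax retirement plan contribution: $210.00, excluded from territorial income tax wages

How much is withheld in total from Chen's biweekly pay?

Territorial Income Tax: taxable = $5,584.00 − $210.00 − 2×$320.00 = $4,734.00
  $560.00 + 27.8% × ($4,734.00 − $4,000.00) = $560.00 + 27.8% × $734.00 = $764.05
Pension Levy: 8.4% × $5,374.00 = $451.42
Total: $764.05 + $451.42 = $1,215.47

$1,215.47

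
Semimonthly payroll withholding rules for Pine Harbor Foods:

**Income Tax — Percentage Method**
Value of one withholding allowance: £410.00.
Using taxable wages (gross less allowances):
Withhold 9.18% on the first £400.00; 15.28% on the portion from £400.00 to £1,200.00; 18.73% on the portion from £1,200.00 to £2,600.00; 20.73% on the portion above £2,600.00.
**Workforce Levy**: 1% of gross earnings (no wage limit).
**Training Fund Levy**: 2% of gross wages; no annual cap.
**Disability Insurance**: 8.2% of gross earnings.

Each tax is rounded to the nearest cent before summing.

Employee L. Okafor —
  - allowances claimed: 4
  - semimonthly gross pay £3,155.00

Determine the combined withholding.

£571.32

Income Tax: taxable = £3,155.00 − 4×£410.00 = £1,515.00
  £158.96 + 18.73% × (£1,515.00 − £1,200.00) = £158.96 + 18.73% × £315.00 = £217.96
Workforce Levy: 1% × £3,155.00 = £31.55
Training Fund Levy: 2% × £3,155.00 = £63.10
Disability Insurance: 8.2% × £3,155.00 = £258.71
Total: £217.96 + £31.55 + £63.10 + £258.71 = £571.32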